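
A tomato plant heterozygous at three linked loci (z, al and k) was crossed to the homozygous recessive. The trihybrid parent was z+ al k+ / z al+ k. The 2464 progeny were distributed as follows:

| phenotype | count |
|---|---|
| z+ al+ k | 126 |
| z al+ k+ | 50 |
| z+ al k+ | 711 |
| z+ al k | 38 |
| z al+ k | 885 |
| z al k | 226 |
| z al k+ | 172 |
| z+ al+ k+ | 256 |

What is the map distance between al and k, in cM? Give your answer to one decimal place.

The two rarest classes, z+ al k and z al+ k+, are the double crossovers. Comparing them with the parentals, only the k allele has switched, so k is the middle locus and the order is al – k – z.
Crossovers in the al–k interval produce the single-crossover classes z+ al+ k+ and z al k (256 + 226 = 482) plus the double crossovers (88).
RF(al–k) = (482 + 88) / 2464 = 570/2464 = 0.2313 → 23.1 cM.

23.1 cM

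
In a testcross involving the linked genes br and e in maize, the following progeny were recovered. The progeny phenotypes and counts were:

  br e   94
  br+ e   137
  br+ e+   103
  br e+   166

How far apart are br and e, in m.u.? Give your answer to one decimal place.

The two most frequent classes, br+ e (137) and br e+ (166), are the parental types, so the F1 was br+ e / br e+.
The recombinant classes are br+ e+ and br e: 103 + 94 = 197.
Recombination frequency = 197/500 = 0.3940 ≈ 39.4%, i.e. 39.4 m.u.

39.4 m.u.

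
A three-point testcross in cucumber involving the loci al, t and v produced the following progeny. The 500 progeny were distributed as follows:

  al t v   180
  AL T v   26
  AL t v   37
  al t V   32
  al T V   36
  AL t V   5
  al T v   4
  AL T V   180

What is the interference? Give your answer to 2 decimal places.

The two most frequent reciprocal classes, AL T V and al t v, are the parental types, so the F1 was AL T V / al t v.
The two rarest classes, AL t V and al T v, are the double crossovers. Comparing them with the parentals, only the t allele has switched, so t is the middle locus and the order is v – t – al.
v–t: (58 + 9)/500 = 0.1340; t–al: (73 + 9)/500 = 0.1640.
Expected DCO frequency = 0.1340 × 0.1640 ≈ 0.02198; observed = 9/500 ≈ 0.01800.
Coefficient of coincidence = 0.01800/0.02198 ≈ 0.82; interference = 1 − 0.82 = 0.18.

0.18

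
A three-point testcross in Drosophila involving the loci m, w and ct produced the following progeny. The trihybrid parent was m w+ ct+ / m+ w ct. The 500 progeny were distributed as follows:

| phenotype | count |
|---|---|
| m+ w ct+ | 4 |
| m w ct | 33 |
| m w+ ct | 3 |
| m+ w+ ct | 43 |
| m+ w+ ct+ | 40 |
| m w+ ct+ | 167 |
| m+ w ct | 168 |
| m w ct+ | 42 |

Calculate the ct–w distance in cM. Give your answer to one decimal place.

18.4 cM

The two rarest classes, m w+ ct and m+ w ct+, are the double crossovers. Comparing them with the parentals, only the ct allele has switched, so ct is the middle locus and the order is w – ct – m.
Crossovers in the w–ct interval produce the single-crossover classes m w ct+ and m+ w+ ct (42 + 43 = 85) plus the double crossovers (7).
RF(w–ct) = (85 + 7) / 500 = 92/500 = 0.1840 → 18.4 cM.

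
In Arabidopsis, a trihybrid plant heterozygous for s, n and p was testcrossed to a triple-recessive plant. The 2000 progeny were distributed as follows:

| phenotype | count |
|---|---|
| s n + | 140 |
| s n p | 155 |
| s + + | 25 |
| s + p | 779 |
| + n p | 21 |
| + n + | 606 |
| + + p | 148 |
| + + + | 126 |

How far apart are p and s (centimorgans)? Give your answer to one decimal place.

The two most frequent reciprocal classes, + n + and s + p, are the parental types, so the F1 was + n + / s + p.
The two rarest classes, + n p and s + +, are the double crossovers. Comparing them with the parentals, only the p allele has switched, so p is the middle locus and the order is n – p – s.
Crossovers in the p–s interval produce the single-crossover classes s n + and + + p (140 + 148 = 288) plus the double crossovers (46).
RF(p–s) = (288 + 46) / 2000 = 334/2000 = 0.1670 → 16.7 centimorgans.

16.7 centimorgans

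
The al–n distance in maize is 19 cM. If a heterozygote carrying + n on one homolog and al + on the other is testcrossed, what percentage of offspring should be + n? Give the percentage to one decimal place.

A map distance of 19 cM corresponds to a recombination frequency of 0.190.
The F1 is + n / al +, so + n is a parental gamete class with expected frequency (1 − r)/2 = 0.810/2 = 0.4050.
That is 0.4050 = 40.5% of the progeny.

40.5%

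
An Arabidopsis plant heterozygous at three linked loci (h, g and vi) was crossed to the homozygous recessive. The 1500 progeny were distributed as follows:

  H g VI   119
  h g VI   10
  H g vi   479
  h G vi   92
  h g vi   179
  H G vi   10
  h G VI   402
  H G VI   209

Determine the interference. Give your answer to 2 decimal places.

The two most frequent reciprocal classes, h G VI and H g vi, are the parental types, so the F1 was h G VI / H g vi.
The two rarest classes, h g VI and H G vi, are the double crossovers. Comparing them with the parentals, only the g allele has switched, so g is the middle locus and the order is vi – g – h.
vi–g: (211 + 20)/1500 = 0.1540; g–h: (388 + 20)/1500 = 0.2720.
Expected DCO frequency = 0.1540 × 0.2720 ≈ 0.04189; observed = 20/1500 ≈ 0.01333.
Coefficient of coincidence = 0.01333/0.04189 ≈ 0.32; interference = 1 − 0.32 = 0.68.

0.68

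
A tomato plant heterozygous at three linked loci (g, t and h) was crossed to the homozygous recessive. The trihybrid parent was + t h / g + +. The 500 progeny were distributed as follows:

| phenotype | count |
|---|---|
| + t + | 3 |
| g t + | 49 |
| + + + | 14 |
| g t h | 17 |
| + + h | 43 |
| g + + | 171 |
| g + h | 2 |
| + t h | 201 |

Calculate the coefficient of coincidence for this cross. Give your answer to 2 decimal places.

0.72

The two rarest classes, + t + and g + h, are the double crossovers. Comparing them with the parentals, only the h allele has switched, so h is the middle locus and the order is g – h – t.
g–h: (31 + 5)/500 = 0.0720; h–t: (92 + 5)/500 = 0.1940.
Expected DCO frequency = 0.0720 × 0.1940 ≈ 0.01397; observed = 5/500 ≈ 0.01000.
Coefficient of coincidence = 0.01000/0.01397 ≈ 0.72.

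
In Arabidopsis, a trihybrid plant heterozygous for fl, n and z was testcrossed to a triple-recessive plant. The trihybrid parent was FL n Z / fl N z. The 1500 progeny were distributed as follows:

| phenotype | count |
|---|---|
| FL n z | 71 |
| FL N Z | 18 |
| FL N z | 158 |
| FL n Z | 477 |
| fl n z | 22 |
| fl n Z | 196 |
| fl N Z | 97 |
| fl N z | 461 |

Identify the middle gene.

The two rarest classes, FL N Z and fl n z, are the double crossovers. Comparing them with the parentals, only the n allele has switched, so n is the middle locus and the order is z – n – fl.

n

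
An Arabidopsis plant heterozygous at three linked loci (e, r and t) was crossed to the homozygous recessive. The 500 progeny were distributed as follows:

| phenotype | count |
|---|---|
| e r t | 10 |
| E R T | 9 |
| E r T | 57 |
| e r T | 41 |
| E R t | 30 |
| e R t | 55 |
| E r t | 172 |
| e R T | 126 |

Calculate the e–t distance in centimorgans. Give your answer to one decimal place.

The two most frequent reciprocal classes, E r t and e R T, are the parental types, so the F1 was E r t / e R T.
The two rarest classes, e r t and E R T, are the double crossovers. Comparing them with the parentals, only the e allele has switched, so e is the middle locus and the order is t – e – r.
Crossovers in the t–e interval produce the single-crossover classes E r T and e R t (57 + 55 = 112) plus the double crossovers (19).
RF(t–e) = (112 + 19) / 500 = 131/500 = 0.2620 → 26.2 centimorgans.

26.2 centimorgans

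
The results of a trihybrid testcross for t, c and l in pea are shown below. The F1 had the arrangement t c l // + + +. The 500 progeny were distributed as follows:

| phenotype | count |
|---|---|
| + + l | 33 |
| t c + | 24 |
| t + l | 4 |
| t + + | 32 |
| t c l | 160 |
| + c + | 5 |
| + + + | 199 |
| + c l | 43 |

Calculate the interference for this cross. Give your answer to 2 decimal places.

The two rarest classes, t + l and + c +, are the double crossovers. Comparing them with the parentals, only the c allele has switched, so c is the middle locus and the order is l – c – t.
l–c: (57 + 9)/500 = 0.1320; c–t: (75 + 9)/500 = 0.1680.
Expected DCO frequency = 0.1320 × 0.1680 ≈ 0.02218; observed = 9/500 ≈ 0.01800.
Coefficient of coincidence = 0.01800/0.02218 ≈ 0.81; interference = 1 − 0.81 = 0.19.

0.19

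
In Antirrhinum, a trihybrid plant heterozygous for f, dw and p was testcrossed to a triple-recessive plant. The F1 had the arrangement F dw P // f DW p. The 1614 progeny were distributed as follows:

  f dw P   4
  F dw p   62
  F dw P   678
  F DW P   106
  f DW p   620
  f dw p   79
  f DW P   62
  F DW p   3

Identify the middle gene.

The two rarest classes, f dw P and F DW p, are the double crossovers. Comparing them with the parentals, only the f allele has switched, so f is the middle locus and the order is dw – f – p.

f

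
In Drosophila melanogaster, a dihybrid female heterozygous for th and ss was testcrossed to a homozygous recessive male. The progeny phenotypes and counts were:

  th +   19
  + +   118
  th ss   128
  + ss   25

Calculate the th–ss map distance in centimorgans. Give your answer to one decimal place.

15.2 centimorgans

The two most frequent classes, + + (118) and th ss (128), are the parental types, so the F1 was + + / th ss.
The recombinant classes are + ss and th +: 25 + 19 = 44.
Recombination frequency = 44/290 = 0.1517 ≈ 15.2%, i.e. 15.2 centimorgans.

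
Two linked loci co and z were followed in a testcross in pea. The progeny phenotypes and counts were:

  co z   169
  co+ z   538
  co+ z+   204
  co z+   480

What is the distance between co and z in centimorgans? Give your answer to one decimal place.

26.8 centimorgans

The two most frequent classes, co+ z (538) and co z+ (480), are the parental types, so the F1 was co+ z / co z+.
The recombinant classes are co+ z+ and co z: 204 + 169 = 373.
Recombination frequency = 373/1391 = 0.2682 ≈ 26.8%, i.e. 26.8 centimorgans.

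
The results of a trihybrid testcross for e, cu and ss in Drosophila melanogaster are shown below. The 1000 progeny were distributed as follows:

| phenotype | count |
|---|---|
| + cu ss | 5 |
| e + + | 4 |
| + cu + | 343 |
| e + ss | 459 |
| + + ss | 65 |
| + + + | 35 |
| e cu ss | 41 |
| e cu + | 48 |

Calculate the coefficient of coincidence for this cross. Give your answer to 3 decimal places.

The two most frequent reciprocal classes, + cu + and e + ss, are the parental types, so the F1 was + cu + / e + ss.
The two rarest classes, + cu ss and e + +, are the double crossovers. Comparing them with the parentals, only the ss allele has switched, so ss is the middle locus and the order is e – ss – cu.
e–ss: (113 + 9)/1000 = 0.1220; ss–cu: (76 + 9)/1000 = 0.0850.
Expected DCO frequency = 0.1220 × 0.0850 ≈ 0.01037; observed = 9/1000 ≈ 0.00900.
Coefficient of coincidence = 0.00900/0.01037 ≈ 0.868.

0.868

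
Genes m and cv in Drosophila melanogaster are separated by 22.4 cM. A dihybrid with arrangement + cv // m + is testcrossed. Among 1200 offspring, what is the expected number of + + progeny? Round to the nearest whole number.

134

A map distance of 22.4 cM corresponds to a recombination frequency of 0.224.
The F1 is + cv / m +, so + + is a recombinant gamete class with expected frequency r/2 = 0.224/2 = 0.1120.
Expected number = 0.1120 × 1200 = 134.40 ≈ 134.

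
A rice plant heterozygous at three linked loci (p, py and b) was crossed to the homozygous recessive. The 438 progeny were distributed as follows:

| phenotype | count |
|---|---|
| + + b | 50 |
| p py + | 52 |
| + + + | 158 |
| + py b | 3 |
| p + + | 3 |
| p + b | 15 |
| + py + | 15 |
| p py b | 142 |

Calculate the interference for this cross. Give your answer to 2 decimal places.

The two most frequent reciprocal classes, p py b and + + +, are the parental types, so the F1 was p py b / + + +.
The two rarest classes, + py b and p + +, are the double crossovers. Comparing them with the parentals, only the p allele has switched, so p is the middle locus and the order is b – p – py.
b–p: (102 + 6)/438 = 0.2466; p–py: (30 + 6)/438 = 0.0822.
Expected DCO frequency = 0.2466 × 0.0822 ≈ 0.02027; observed = 6/438 ≈ 0.01370.
Coefficient of coincidence = 0.01370/0.02027 ≈ 0.68; interference = 1 − 0.68 = 0.32.

0.32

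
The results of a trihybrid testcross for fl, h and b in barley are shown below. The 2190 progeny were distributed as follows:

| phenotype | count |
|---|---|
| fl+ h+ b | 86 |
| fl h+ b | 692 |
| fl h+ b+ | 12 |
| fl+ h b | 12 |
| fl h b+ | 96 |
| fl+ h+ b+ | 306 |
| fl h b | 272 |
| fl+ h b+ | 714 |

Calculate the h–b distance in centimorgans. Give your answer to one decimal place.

The two most frequent reciprocal classes, fl+ h b+ and fl h+ b, are the parental types, so the F1 was fl+ h b+ / fl h+ b.
The two rarest classes, fl+ h b and fl h+ b+, are the double crossovers. Comparing them with the parentals, only the b allele has switched, so b is the middle locus and the order is h – b – fl.
Crossovers in the h–b interval produce the single-crossover classes fl+ h+ b+ and fl h b (306 + 272 = 578) plus the double crossovers (24).
RF(h–b) = (578 + 24) / 2190 = 602/2190 = 0.2749 → 27.5 centimorgans.

27.5 centimorgans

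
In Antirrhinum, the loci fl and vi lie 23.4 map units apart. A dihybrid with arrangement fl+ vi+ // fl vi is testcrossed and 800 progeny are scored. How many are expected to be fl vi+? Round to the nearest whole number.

A map distance of 23.4 map units corresponds to a recombination frequency of 0.234.
The F1 is fl+ vi+ / fl vi, so fl vi+ is a recombinant gamete class with expected frequency r/2 = 0.234/2 = 0.1170.
Expected number = 0.1170 × 800 = 93.60 ≈ 94.

94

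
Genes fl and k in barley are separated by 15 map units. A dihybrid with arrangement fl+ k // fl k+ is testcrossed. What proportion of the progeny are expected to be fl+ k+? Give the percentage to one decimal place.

7.5%

A map distance of 15 map units corresponds to a recombination frequency of 0.150.
The F1 is fl+ k / fl k+, so fl+ k+ is a recombinant gamete class with expected frequency r/2 = 0.150/2 = 0.0750.
That is 0.0750 = 7.5% of the progeny.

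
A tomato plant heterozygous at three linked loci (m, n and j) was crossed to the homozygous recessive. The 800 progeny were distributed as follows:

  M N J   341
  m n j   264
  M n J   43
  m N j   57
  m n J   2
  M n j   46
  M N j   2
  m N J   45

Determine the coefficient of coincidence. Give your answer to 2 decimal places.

0.32

The two most frequent reciprocal classes, m n j and M N J, are the parental types, so the F1 was m n j / M N J.
The two rarest classes, m n J and M N j, are the double crossovers. Comparing them with the parentals, only the j allele has switched, so j is the middle locus and the order is m – j – n.
m–j: (91 + 4)/800 = 0.1187; j–n: (100 + 4)/800 = 0.1300.
Expected DCO frequency = 0.1187 × 0.1300 ≈ 0.01543; observed = 4/800 ≈ 0.00500.
Coefficient of coincidence = 0.00500/0.01543 ≈ 0.32.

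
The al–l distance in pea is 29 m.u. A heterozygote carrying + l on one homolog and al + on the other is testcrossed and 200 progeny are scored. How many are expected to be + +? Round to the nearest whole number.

29

A map distance of 29 m.u. corresponds to a recombination frequency of 0.290.
The F1 is + l / al +, so + + is a recombinant gamete class with expected frequency r/2 = 0.290/2 = 0.1450.
Expected number = 0.1450 × 200 = 29.00 ≈ 29.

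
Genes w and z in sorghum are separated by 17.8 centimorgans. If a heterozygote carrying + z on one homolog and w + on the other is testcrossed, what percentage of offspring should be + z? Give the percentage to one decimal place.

A map distance of 17.8 centimorgans corresponds to a recombination frequency of 0.178.
The F1 is + z / w +, so + z is a parental gamete class with expected frequency (1 − r)/2 = 0.822/2 = 0.4110.
That is 0.4110 = 41.1% of the progeny.

41.1%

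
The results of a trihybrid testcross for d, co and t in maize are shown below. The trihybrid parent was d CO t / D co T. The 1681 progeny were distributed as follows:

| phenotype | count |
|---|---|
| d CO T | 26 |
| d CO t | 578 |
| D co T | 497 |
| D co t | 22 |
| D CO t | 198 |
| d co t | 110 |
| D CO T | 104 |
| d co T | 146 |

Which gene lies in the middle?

The two rarest classes, d CO T and D co t, are the double crossovers. Comparing them with the parentals, only the t allele has switched, so t is the middle locus and the order is d – t – co.

t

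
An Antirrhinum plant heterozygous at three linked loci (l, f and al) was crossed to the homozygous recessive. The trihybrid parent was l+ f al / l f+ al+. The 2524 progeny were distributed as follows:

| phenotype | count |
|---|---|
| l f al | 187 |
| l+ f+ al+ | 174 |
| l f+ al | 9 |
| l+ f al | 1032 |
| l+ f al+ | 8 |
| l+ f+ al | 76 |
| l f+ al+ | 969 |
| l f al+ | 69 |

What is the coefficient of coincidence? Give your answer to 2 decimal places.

The two rarest classes, l+ f al+ and l f+ al, are the double crossovers. Comparing them with the parentals, only the al allele has switched, so al is the middle locus and the order is l – al – f.
l–al: (361 + 17)/2524 = 0.1498; al–f: (145 + 17)/2524 = 0.0642.
Expected DCO frequency = 0.1498 × 0.0642 ≈ 0.00962; observed = 17/2524 ≈ 0.00674.
Coefficient of coincidence = 0.00674/0.00962 ≈ 0.70.

0.70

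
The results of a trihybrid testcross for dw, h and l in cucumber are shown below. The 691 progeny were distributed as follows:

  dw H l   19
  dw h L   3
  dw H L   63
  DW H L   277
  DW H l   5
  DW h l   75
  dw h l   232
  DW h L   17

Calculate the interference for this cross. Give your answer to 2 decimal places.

0.14

The two most frequent reciprocal classes, dw h l and DW H L, are the parental types, so the F1 was dw h l / DW H L.
The two rarest classes, dw h L and DW H l, are the double crossovers. Comparing them with the parentals, only the l allele has switched, so l is the middle locus and the order is dw – l – h.
dw–l: (138 + 8)/691 = 0.2113; l–h: (36 + 8)/691 = 0.0637.
Expected DCO frequency = 0.2113 × 0.0637 ≈ 0.01346; observed = 8/691 ≈ 0.01158.
Coefficient of coincidence = 0.01158/0.01346 ≈ 0.86; interference = 1 − 0.86 = 0.14.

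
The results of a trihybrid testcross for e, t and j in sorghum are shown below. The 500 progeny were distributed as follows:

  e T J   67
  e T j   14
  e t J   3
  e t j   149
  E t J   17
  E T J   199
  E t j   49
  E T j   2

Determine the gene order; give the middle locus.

j

The two most frequent reciprocal classes, E T J and e t j, are the parental types, so the F1 was E T J / e t j.
The two rarest classes, E T j and e t J, are the double crossovers. Comparing them with the parentals, only the j allele has switched, so j is the middle locus and the order is e – j – t.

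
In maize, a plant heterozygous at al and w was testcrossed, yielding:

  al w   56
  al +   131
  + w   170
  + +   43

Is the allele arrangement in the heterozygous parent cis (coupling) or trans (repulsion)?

The two most frequent classes are + w (170) and al + (131); these are the parental (non-recombinant) types.
So the F1 carried + w on one chromosome and al + on the other — the recessive alleles are on opposite chromosomes (trans / repulsion).

trans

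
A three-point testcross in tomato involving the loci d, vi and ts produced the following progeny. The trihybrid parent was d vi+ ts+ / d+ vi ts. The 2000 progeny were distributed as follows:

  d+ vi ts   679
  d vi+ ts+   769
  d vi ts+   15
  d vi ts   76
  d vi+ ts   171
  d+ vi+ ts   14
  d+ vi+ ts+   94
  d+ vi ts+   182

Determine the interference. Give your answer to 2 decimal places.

0.24

The two rarest classes, d vi ts+ and d+ vi+ ts, are the double crossovers. Comparing them with the parentals, only the vi allele has switched, so vi is the middle locus and the order is ts – vi – d.
ts–vi: (353 + 29)/2000 = 0.1910; vi–d: (170 + 29)/2000 = 0.0995.
Expected DCO frequency = 0.1910 × 0.0995 ≈ 0.01900; observed = 29/2000 ≈ 0.01450.
Coefficient of coincidence = 0.01450/0.01900 ≈ 0.76; interference = 1 − 0.76 = 0.24.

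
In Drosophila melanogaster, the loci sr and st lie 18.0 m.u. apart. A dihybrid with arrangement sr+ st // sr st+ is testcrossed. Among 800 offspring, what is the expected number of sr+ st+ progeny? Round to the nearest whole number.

A map distance of 18.0 m.u. corresponds to a recombination frequency of 0.180.
The F1 is sr+ st / sr st+, so sr+ st+ is a recombinant gamete class with expected frequency r/2 = 0.180/2 = 0.0900.
Expected number = 0.0900 × 800 = 72.00 ≈ 72.

72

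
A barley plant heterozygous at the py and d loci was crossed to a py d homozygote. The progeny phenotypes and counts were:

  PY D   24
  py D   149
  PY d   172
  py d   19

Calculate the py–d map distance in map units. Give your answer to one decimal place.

11.8 map units

The two most frequent classes, PY d (172) and py D (149), are the parental types, so the F1 was PY d / py D.
The recombinant classes are PY D and py d: 24 + 19 = 43.
Recombination frequency = 43/364 = 0.1181 ≈ 11.8%, i.e. 11.8 map units.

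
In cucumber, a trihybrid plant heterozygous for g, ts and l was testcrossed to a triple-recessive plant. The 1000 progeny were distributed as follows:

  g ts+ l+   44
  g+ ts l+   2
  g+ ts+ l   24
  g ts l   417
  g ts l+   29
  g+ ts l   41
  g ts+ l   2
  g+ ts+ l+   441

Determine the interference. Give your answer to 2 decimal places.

0.21

The two most frequent reciprocal classes, g+ ts+ l+ and g ts l, are the parental types, so the F1 was g+ ts+ l+ / g ts l.
The two rarest classes, g+ ts l+ and g ts+ l, are the double crossovers. Comparing them with the parentals, only the ts allele has switched, so ts is the middle locus and the order is l – ts – g.
l–ts: (53 + 4)/1000 = 0.0570; ts–g: (85 + 4)/1000 = 0.0890.
Expected DCO frequency = 0.0570 × 0.0890 ≈ 0.00507; observed = 4/1000 ≈ 0.00400.
Coefficient of coincidence = 0.00400/0.00507 ≈ 0.79; interference = 1 − 0.79 = 0.21.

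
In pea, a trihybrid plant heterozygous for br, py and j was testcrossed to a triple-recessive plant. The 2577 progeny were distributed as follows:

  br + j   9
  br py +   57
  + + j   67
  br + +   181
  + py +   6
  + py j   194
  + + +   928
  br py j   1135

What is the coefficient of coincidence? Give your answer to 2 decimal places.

0.71

The two most frequent reciprocal classes, + + + and br py j, are the parental types, so the F1 was + + + / br py j.
The two rarest classes, + py + and br + j, are the double crossovers. Comparing them with the parentals, only the py allele has switched, so py is the middle locus and the order is br – py – j.
br–py: (375 + 15)/2577 = 0.1513; py–j: (124 + 15)/2577 = 0.0539.
Expected DCO frequency = 0.1513 × 0.0539 ≈ 0.00816; observed = 15/2577 ≈ 0.00582.
Coefficient of coincidence = 0.00582/0.00816 ≈ 0.71.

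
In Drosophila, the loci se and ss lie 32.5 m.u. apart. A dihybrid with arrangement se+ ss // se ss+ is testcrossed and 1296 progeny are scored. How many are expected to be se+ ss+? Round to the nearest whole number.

A map distance of 32.5 m.u. corresponds to a recombination frequency of 0.325.
The F1 is se+ ss / se ss+, so se+ ss+ is a recombinant gamete class with expected frequency r/2 = 0.325/2 = 0.1625.
Expected number = 0.1625 × 1296 = 210.60 ≈ 211.

211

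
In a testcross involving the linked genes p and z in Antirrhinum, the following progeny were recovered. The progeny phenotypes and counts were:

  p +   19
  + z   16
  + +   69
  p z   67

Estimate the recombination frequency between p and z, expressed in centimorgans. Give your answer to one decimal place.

The two most frequent classes, + + (69) and p z (67), are the parental types, so the F1 was + + / p z.
The recombinant classes are + z and p +: 16 + 19 = 35.
Recombination frequency = 35/171 = 0.2047 ≈ 20.5%, i.e. 20.5 centimorgans.

20.5 centimorgans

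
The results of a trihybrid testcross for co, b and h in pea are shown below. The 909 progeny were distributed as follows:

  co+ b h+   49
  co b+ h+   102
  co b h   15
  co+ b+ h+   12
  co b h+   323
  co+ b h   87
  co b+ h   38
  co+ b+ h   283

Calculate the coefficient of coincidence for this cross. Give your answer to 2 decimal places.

1.00

The two most frequent reciprocal classes, co+ b+ h and co b h+, are the parental types, so the F1 was co+ b+ h / co b h+.
The two rarest classes, co+ b+ h+ and co b h, are the double crossovers. Comparing them with the parentals, only the h allele has switched, so h is the middle locus and the order is co – h – b.
co–h: (87 + 27)/909 = 0.1254; h–b: (189 + 27)/909 = 0.2376.
Expected DCO frequency = 0.1254 × 0.2376 ≈ 0.02980; observed = 27/909 ≈ 0.02970.
Coefficient of coincidence = 0.02970/0.02980 ≈ 1.00.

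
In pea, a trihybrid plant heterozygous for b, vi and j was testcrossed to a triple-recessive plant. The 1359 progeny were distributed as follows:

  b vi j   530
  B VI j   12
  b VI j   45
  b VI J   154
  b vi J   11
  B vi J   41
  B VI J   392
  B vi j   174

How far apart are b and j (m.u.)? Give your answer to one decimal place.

The two most frequent reciprocal classes, B VI J and b vi j, are the parental types, so the F1 was B VI J / b vi j.
The two rarest classes, B VI j and b vi J, are the double crossovers. Comparing them with the parentals, only the j allele has switched, so j is the middle locus and the order is b – j – vi.
Crossovers in the b–j interval produce the single-crossover classes b VI J and B vi j (154 + 174 = 328) plus the double crossovers (23).
RF(b–j) = (328 + 23) / 1359 = 351/1359 = 0.2583 → 25.8 m.u.

25.8 m.u.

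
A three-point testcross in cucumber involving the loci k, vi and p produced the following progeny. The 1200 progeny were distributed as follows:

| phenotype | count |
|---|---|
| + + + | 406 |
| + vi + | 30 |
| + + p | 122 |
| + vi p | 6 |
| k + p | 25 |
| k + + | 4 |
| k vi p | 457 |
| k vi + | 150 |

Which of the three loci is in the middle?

k

The two most frequent reciprocal classes, k vi p and + + +, are the parental types, so the F1 was k vi p / + + +.
The two rarest classes, + vi p and k + +, are the double crossovers. Comparing them with the parentals, only the k allele has switched, so k is the middle locus and the order is vi – k – p.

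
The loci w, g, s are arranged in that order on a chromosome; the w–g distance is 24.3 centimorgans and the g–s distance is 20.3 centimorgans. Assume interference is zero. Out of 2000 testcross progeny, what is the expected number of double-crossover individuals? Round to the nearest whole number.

Map distances give recombination frequencies of 0.243 and 0.203 for the two intervals.
With no interference, expected double-crossover frequency = 0.243 × 0.203 = 0.04933.
Expected number = 0.04933 × 2000 = 98.66 ≈ 99.

99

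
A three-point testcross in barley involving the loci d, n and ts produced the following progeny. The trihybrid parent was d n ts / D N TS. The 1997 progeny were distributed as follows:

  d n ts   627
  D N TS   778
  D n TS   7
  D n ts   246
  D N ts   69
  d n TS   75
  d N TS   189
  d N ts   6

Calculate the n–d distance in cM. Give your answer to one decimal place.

The two rarest classes, d N ts and D n TS, are the double crossovers. Comparing them with the parentals, only the n allele has switched, so n is the middle locus and the order is d – n – ts.
Crossovers in the d–n interval produce the single-crossover classes D n ts and d N TS (246 + 189 = 435) plus the double crossovers (13).
RF(d–n) = (435 + 13) / 1997 = 448/1997 = 0.2243 → 22.4 cM.

22.4 cM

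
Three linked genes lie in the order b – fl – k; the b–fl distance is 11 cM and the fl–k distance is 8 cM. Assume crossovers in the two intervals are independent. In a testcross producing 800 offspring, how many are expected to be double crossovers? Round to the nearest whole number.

7

Map distances give recombination frequencies of 0.110 and 0.080 for the two intervals.
With no interference, expected double-crossover frequency = 0.110 × 0.080 = 0.00880.
Expected number = 0.00880 × 800 = 7.04 ≈ 7.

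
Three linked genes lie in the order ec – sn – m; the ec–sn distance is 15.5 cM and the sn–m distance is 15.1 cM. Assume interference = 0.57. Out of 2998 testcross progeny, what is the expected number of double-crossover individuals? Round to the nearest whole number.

Map distances give recombination frequencies of 0.155 and 0.151 for the two intervals.
With interference 0.57 (so coincidence = 0.43), expected double-crossover frequency = 0.155 × 0.151 × 0.43 = 0.01006.
Expected number = 0.01006 × 2998 = 30.17 ≈ 30.

30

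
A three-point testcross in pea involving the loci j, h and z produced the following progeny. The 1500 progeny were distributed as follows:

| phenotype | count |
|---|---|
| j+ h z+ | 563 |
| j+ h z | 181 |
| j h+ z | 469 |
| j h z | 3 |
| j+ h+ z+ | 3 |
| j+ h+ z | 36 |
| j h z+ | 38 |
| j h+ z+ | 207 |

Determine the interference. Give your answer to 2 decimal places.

0.71

The two most frequent reciprocal classes, j h+ z and j+ h z+, are the parental types, so the F1 was j h+ z / j+ h z+.
The two rarest classes, j h z and j+ h+ z+, are the double crossovers. Comparing them with the parentals, only the h allele has switched, so h is the middle locus and the order is j – h – z.
j–h: (74 + 6)/1500 = 0.0533; h–z: (388 + 6)/1500 = 0.2627.
Expected DCO frequency = 0.0533 × 0.2627 ≈ 0.01400; observed = 6/1500 ≈ 0.00400.
Coefficient of coincidence = 0.00400/0.01400 ≈ 0.29; interference = 1 − 0.29 = 0.71.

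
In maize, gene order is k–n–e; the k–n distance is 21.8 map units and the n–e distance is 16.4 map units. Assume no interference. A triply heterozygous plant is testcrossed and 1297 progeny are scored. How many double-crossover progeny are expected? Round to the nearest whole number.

46

Map distances give recombination frequencies of 0.218 and 0.164 for the two intervals.
With no interference, expected double-crossover frequency = 0.218 × 0.164 = 0.03575.
Expected number = 0.03575 × 1297 = 46.37 ≈ 46.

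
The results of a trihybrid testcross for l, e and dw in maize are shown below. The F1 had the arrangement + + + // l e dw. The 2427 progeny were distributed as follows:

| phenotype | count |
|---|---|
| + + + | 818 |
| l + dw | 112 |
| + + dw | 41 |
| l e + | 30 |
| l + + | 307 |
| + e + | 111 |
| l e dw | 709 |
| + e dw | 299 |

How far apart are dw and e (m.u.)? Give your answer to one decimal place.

12.1 m.u.

The two rarest classes, + + dw and l e +, are the double crossovers. Comparing them with the parentals, only the dw allele has switched, so dw is the middle locus and the order is e – dw – l.
Crossovers in the e–dw interval produce the single-crossover classes + e + and l + dw (111 + 112 = 223) plus the double crossovers (71).
RF(e–dw) = (223 + 71) / 2427 = 294/2427 = 0.1211 → 12.1 m.u.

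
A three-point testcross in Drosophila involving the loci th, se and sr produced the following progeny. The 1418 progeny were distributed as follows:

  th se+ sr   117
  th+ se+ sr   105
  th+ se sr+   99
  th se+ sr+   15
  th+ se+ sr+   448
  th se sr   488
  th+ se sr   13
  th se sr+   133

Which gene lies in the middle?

th

The two most frequent reciprocal classes, th+ se+ sr+ and th se sr, are the parental types, so the F1 was th+ se+ sr+ / th se sr.
The two rarest classes, th se+ sr+ and th+ se sr, are the double crossovers. Comparing them with the parentals, only the th allele has switched, so th is the middle locus and the order is sr – th – se.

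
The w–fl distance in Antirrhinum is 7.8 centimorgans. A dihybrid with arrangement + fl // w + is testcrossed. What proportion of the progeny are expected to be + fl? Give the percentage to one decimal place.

A map distance of 7.8 centimorgans corresponds to a recombination frequency of 0.078.
The F1 is + fl / w +, so + fl is a parental gamete class with expected frequency (1 − r)/2 = 0.922/2 = 0.4610.
That is 0.4610 = 46.1% of the progeny.

46.1%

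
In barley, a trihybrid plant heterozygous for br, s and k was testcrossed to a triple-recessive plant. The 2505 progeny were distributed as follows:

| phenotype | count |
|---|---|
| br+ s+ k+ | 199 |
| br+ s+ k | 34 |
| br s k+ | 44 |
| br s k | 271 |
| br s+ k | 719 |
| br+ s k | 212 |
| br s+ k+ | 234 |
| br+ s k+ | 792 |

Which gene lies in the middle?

The two most frequent reciprocal classes, br s+ k and br+ s k+, are the parental types, so the F1 was br s+ k / br+ s k+.
The two rarest classes, br+ s+ k and br s k+, are the double crossovers. Comparing them with the parentals, only the br allele has switched, so br is the middle locus and the order is k – br – s.

br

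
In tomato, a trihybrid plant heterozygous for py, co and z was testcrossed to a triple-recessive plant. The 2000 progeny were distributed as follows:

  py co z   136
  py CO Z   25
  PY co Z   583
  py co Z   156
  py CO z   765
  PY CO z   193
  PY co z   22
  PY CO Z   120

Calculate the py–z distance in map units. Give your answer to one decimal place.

19.8 map units

The two most frequent reciprocal classes, py CO z and PY co Z, are the parental types, so the F1 was py CO z / PY co Z.
The two rarest classes, py CO Z and PY co z, are the double crossovers. Comparing them with the parentals, only the z allele has switched, so z is the middle locus and the order is py – z – co.
Crossovers in the py–z interval produce the single-crossover classes PY CO z and py co Z (193 + 156 = 349) plus the double crossovers (47).
RF(py–z) = (349 + 47) / 2000 = 396/2000 = 0.1980 → 19.8 map units.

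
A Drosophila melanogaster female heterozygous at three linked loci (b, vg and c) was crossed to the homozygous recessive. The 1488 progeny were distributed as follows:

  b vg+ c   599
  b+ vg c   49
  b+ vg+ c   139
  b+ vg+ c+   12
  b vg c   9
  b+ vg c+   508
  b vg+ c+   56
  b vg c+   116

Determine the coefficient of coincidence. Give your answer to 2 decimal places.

0.90

The two most frequent reciprocal classes, b+ vg c+ and b vg+ c, are the parental types, so the F1 was b+ vg c+ / b vg+ c.
The two rarest classes, b+ vg+ c+ and b vg c, are the double crossovers. Comparing them with the parentals, only the vg allele has switched, so vg is the middle locus and the order is b – vg – c.
b–vg: (255 + 21)/1488 = 0.1855; vg–c: (105 + 21)/1488 = 0.0847.
Expected DCO frequency = 0.1855 × 0.0847 ≈ 0.01571; observed = 21/1488 ≈ 0.01411.
Coefficient of coincidence = 0.01411/0.01571 ≈ 0.90.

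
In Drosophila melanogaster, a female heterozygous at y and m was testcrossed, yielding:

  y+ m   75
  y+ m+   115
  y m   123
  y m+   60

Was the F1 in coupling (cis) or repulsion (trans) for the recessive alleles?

cis

The two most frequent classes are y+ m+ (115) and y m (123); these are the parental (non-recombinant) types.
So the F1 carried y+ m+ on one chromosome and y m on the other — the recessive alleles are on the same chromosome (cis / coupling).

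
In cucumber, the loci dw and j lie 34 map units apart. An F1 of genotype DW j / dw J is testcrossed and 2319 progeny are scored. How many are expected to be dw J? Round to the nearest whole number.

765

A map distance of 34 map units corresponds to a recombination frequency of 0.340.
The F1 is DW j / dw J, so dw J is a parental gamete class with expected frequency (1 − r)/2 = 0.660/2 = 0.3300.
Expected number = 0.3300 × 2319 = 765.27 ≈ 765.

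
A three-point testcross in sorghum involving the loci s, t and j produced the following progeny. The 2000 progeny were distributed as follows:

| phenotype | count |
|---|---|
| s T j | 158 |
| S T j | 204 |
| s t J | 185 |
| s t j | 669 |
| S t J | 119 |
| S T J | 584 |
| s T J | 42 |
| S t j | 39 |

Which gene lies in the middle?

s

The two most frequent reciprocal classes, S T J and s t j, are the parental types, so the F1 was S T J / s t j.
The two rarest classes, s T J and S t j, are the double crossovers. Comparing them with the parentals, only the s allele has switched, so s is the middle locus and the order is j – s – t.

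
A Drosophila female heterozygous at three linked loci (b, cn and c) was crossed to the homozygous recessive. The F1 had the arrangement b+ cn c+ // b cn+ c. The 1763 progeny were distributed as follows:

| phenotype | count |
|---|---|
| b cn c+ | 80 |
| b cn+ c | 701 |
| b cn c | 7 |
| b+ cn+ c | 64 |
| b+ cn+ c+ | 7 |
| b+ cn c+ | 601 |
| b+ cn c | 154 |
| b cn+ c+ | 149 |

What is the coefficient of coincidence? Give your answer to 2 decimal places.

0.49

The two rarest classes, b+ cn+ c+ and b cn c, are the double crossovers. Comparing them with the parentals, only the cn allele has switched, so cn is the middle locus and the order is b – cn – c.
b–cn: (144 + 14)/1763 = 0.0896; cn–c: (303 + 14)/1763 = 0.1798.
Expected DCO frequency = 0.0896 × 0.1798 ≈ 0.01611; observed = 14/1763 ≈ 0.00794.
Coefficient of coincidence = 0.00794/0.01611 ≈ 0.49.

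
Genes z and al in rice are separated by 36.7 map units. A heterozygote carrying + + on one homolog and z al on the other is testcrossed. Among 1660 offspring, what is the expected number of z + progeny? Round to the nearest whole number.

305

A map distance of 36.7 map units corresponds to a recombination frequency of 0.367.
The F1 is + + / z al, so z + is a recombinant gamete class with expected frequency r/2 = 0.367/2 = 0.1835.
Expected number = 0.1835 × 1660 = 304.61 ≈ 305.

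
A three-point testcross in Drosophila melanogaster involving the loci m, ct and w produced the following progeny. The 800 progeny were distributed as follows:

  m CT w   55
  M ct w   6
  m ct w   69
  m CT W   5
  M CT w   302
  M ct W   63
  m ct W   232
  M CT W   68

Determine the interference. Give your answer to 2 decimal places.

The two most frequent reciprocal classes, M CT w and m ct W, are the parental types, so the F1 was M CT w / m ct W.
The two rarest classes, M ct w and m CT W, are the double crossovers. Comparing them with the parentals, only the ct allele has switched, so ct is the middle locus and the order is m – ct – w.
m–ct: (118 + 11)/800 = 0.1613; ct–w: (137 + 11)/800 = 0.1850.
Expected DCO frequency = 0.1613 × 0.1850 ≈ 0.02984; observed = 11/800 ≈ 0.01375.
Coefficient of coincidence = 0.01375/0.02984 ≈ 0.46; interference = 1 − 0.46 = 0.54.

0.54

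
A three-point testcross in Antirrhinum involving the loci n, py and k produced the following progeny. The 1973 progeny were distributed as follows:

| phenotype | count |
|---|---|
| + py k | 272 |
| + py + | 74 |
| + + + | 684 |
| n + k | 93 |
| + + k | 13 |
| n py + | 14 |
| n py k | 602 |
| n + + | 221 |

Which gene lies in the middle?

The two most frequent reciprocal classes, n py k and + + +, are the parental types, so the F1 was n py k / + + +.
The two rarest classes, n py + and + + k, are the double crossovers. Comparing them with the parentals, only the k allele has switched, so k is the middle locus and the order is n – k – py.

k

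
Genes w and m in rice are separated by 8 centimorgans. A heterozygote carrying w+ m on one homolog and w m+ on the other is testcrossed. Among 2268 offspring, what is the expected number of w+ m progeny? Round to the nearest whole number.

A map distance of 8 centimorgans corresponds to a recombination frequency of 0.080.
The F1 is w+ m / w m+, so w+ m is a parental gamete class with expected frequency (1 − r)/2 = 0.920/2 = 0.4600.
Expected number = 0.4600 × 2268 = 1043.28 ≈ 1043.

1043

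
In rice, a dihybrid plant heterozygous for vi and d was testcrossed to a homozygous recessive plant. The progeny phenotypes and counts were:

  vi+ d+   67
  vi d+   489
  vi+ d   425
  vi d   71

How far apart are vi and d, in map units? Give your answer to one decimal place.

The two most frequent classes, vi+ d (425) and vi d+ (489), are the parental types, so the F1 was vi+ d / vi d+.
The recombinant classes are vi+ d+ and vi d: 67 + 71 = 138.
Recombination frequency = 138/1052 = 0.1312 ≈ 13.1%, i.e. 13.1 map units.

13.1 map units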